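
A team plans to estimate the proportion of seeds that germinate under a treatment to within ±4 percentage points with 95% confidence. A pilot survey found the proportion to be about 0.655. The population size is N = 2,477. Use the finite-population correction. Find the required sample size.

446

For a proportion with margin E = 0.04 at 95% confidence, z = 1.960.
n = p̂(1−p̂)(z/E)² = 0.655 × 0.345 × (1.960/0.04)² = 542.57 — call this n₀.
Finite-population correction with N = 2,477: n = n₀ / (1 + (n₀−1)/N) = 542.57 / 1.219 = 445.09
Round up: n = 446.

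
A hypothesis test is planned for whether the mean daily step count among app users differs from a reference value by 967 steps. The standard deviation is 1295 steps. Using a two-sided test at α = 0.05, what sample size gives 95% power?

24

For a one-sample z-test, n = ((z_{α/2} + z_β)·σ/δ)².
z_{α/2} = 1.960 (two-sided α = 0.05); z_β = 1.645 (power 95% → β = 0.05).
n = (3.605 × 1295 / 967)² = 23.31
Round up: n = 24.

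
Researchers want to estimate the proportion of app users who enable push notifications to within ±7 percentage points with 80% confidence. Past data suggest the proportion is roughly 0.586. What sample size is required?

For a proportion with margin E = 0.07 at 80% confidence, z = 1.282.
n = p̂(1−p̂)(z/E)² = 0.586 × 0.414 × (1.282/0.07)² = 81.37
Round up: n = 82.

82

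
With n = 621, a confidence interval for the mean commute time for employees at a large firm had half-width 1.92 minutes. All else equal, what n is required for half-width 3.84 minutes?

Margin of error scales as 1/√n, so n₂ = n₁·(E₁/E₂)².
n₂ = 621 × (1.92/3.84)² = 621 × 0.25 = 155.25
Round up: n₂ = 156.

156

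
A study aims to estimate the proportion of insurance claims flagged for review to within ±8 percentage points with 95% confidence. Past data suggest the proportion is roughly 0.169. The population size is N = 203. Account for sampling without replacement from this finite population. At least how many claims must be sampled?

60

For a proportion with margin E = 0.08 at 95% confidence, z = 1.960.
n = p̂(1−p̂)(z/E)² = 0.169 × 0.831 × (1.960/0.08)² = 84.30 — call this n₀.
Finite-population correction with N = 203: n = n₀ / (1 + (n₀−1)/N) = 84.30 / 1.41 = 59.79
Round up: n = 60.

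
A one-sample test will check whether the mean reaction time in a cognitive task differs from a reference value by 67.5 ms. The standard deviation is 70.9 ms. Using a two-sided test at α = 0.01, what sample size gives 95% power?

For a one-sample z-test, n = ((z_{α/2} + z_β)·σ/δ)².
z_{α/2} = 2.576 (two-sided α = 0.01); z_β = 1.645 (power 95% → β = 0.05).
n = (4.221 × 70.9 / 67.5)² = 19.66
Round up: n = 20.

20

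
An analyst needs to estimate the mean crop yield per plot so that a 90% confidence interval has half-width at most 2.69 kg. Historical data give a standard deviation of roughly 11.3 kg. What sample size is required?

48

For a mean, the margin of error is E = z·σ/√n, so n = (zσ/E)².
At 90% confidence, z = 1.645.
n = (1.645 × 11.3 / 2.69)² = 47.75
Round up: n = 48.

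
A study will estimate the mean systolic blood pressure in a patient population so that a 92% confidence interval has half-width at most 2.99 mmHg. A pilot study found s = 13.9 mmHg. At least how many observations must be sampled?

67

For a mean, the margin of error is E = z·σ/√n, so n = (zσ/E)².
At 92% confidence, z = 1.751.
n = (1.751 × 13.9 / 2.99)² = 66.26
Round up: n = 67.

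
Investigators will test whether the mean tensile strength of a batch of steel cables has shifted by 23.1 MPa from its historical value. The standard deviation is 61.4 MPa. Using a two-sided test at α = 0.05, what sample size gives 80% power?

n = 56

For a one-sample z-test, n = ((z_{α/2} + z_β)·σ/δ)².
z_{α/2} = 1.960 (two-sided α = 0.05); z_β = 0.842 (power 80% → β = 0.2).
n = (2.802 × 61.4 / 23.1)² = 55.47
Round up: n = 56.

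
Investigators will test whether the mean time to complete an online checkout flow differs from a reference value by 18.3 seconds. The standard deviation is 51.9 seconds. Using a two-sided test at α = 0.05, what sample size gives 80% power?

For a one-sample z-test, n = ((z_{α/2} + z_β)·σ/δ)².
z_{α/2} = 1.960 (two-sided α = 0.05); z_β = 0.842 (power 80% → β = 0.2).
n = (2.802 × 51.9 / 18.3)² = 63.15
Round up: n = 64.

64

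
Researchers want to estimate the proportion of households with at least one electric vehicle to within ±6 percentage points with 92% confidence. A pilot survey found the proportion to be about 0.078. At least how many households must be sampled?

For a proportion with margin E = 0.06 at 92% confidence, z = 1.751.
n = p̂(1−p̂)(z/E)² = 0.078 × 0.922 × (1.751/0.06)² = 61.25
Round up: n = 62.

n = 62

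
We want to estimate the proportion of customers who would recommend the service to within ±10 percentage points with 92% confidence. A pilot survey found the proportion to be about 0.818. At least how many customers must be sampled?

n = 46

For a proportion with margin E = 0.1 at 92% confidence, z = 1.751.
n = p̂(1−p̂)(z/E)² = 0.818 × 0.182 × (1.751/0.1)² = 45.65
Round up: n = 46.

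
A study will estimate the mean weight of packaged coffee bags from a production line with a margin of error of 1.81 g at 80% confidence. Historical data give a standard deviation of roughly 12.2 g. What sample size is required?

75

For a mean, the margin of error is E = z·σ/√n, so n = (zσ/E)².
At 80% confidence, z = 1.282.
n = (1.282 × 12.2 / 1.81)² = 74.67
Round up: n = 75.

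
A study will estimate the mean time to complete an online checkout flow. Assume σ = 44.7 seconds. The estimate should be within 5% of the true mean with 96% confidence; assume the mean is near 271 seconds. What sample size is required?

For a mean, the margin of error is E = z·σ/√n, so n = (zσ/E)².
At 96% confidence, z = 2.054.
E = 5% of 271 = 13.55 seconds.
n = (2.054 × 44.7 / 13.55)² = 45.91
Round up: n = 46.

n = 46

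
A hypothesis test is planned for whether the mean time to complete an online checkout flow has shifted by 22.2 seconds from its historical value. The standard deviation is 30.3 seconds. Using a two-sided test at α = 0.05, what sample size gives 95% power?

n = 25

For a one-sample z-test, n = ((z_{α/2} + z_β)·σ/δ)².
z_{α/2} = 1.960 (two-sided α = 0.05); z_β = 1.645 (power 95% → β = 0.05).
n = (3.605 × 30.3 / 22.2)² = 24.21
Round up: n = 25.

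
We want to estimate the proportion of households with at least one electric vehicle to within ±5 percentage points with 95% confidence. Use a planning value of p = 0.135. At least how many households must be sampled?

For a proportion with margin E = 0.05 at 95% confidence, z = 1.960.
n = p̂(1−p̂)(z/E)² = 0.135 × 0.865 × (1.960/0.05)² = 179.44
Round up: n = 180.

180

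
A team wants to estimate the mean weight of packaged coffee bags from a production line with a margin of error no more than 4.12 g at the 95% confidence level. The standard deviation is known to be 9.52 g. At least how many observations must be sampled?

For a mean, the margin of error is E = z·σ/√n, so n = (zσ/E)².
At 95% confidence, z = 1.960.
n = (1.960 × 9.52 / 4.12)² = 20.51
Round up: n = 21.

21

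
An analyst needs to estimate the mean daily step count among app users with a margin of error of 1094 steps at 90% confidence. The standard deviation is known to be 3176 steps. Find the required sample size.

For a mean, the margin of error is E = z·σ/√n, so n = (zσ/E)².
At 90% confidence, z = 1.645.
n = (1.645 × 3176 / 1094)² = 22.81
Round up: n = 23.

n = 23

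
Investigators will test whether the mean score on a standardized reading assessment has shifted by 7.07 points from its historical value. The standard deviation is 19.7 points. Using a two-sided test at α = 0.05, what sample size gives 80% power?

61

For a one-sample z-test, n = ((z_{α/2} + z_β)·σ/δ)².
z_{α/2} = 1.960 (two-sided α = 0.05); z_β = 0.842 (power 80% → β = 0.2).
n = (2.802 × 19.7 / 7.07)² = 60.96
Round up: n = 61.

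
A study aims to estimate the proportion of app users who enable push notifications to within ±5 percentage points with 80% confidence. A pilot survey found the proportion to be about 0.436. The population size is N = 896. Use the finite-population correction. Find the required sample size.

138

For a proportion with margin E = 0.05 at 80% confidence, z = 1.282.
n = p̂(1−p̂)(z/E)² = 0.436 × 0.564 × (1.282/0.05)² = 161.66 — call this n₀.
Finite-population correction with N = 896: n = n₀ / (1 + (n₀−1)/N) = 161.66 / 1.179 = 137.12
Round up: n = 138.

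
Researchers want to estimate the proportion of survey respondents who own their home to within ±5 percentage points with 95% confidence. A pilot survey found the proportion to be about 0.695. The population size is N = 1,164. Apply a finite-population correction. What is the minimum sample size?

For a proportion with margin E = 0.05 at 95% confidence, z = 1.960.
n = p̂(1−p̂)(z/E)² = 0.695 × 0.305 × (1.960/0.05)² = 325.73 — call this n₀.
Finite-population correction with N = 1,164: n = n₀ / (1 + (n₀−1)/N) = 325.73 / 1.279 = 254.68
Round up: n = 255.

n = 255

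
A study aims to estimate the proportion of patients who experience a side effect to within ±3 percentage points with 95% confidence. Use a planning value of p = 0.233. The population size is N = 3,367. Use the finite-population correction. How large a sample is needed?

623

For a proportion with margin E = 0.03 at 95% confidence, z = 1.960.
n = p̂(1−p̂)(z/E)² = 0.233 × 0.767 × (1.960/0.03)² = 762.82 — call this n₀.
Finite-population correction with N = 3,367: n = n₀ / (1 + (n₀−1)/N) = 762.82 / 1.226 = 622.20
Round up: n = 623.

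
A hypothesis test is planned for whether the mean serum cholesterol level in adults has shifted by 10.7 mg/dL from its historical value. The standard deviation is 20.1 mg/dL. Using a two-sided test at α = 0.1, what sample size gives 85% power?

26

For a one-sample z-test, n = ((z_{α/2} + z_β)·σ/δ)².
z_{α/2} = 1.645 (two-sided α = 0.1); z_β = 1.036 (power 85% → β = 0.15).
n = (2.681 × 20.1 / 10.7)² = 25.36
Round up: n = 26.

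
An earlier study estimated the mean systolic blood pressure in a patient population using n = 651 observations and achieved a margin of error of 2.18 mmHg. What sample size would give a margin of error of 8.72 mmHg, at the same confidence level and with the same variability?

41

Margin of error scales as 1/√n, so n₂ = n₁·(E₁/E₂)².
n₂ = 651 × (2.18/8.72)² = 651 × 0.0625 = 40.69
Round up: n₂ = 41.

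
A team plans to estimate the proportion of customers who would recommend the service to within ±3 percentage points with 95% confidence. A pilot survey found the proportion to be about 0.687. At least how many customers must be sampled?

918

For a proportion with margin E = 0.03 at 95% confidence, z = 1.960.
n = p̂(1−p̂)(z/E)² = 0.687 × 0.313 × (1.960/0.03)² = 917.85
Round up: n = 918.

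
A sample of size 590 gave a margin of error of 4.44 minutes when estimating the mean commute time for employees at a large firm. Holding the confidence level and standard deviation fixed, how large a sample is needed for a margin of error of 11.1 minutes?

Margin of error scales as 1/√n, so n₂ = n₁·(E₁/E₂)².
n₂ = 590 × (4.44/11.1)² = 590 × 0.16 = 94.40
Round up: n₂ = 95.

n = 95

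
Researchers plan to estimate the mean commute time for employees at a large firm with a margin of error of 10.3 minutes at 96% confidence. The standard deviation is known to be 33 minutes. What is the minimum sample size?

For a mean, the margin of error is E = z·σ/√n, so n = (zσ/E)².
At 96% confidence, z = 2.054.
n = (2.054 × 33 / 10.3)² = 43.31
Round up: n = 44.

44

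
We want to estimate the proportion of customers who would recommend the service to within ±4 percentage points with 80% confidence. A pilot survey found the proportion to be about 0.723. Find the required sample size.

206

For a proportion with margin E = 0.04 at 80% confidence, z = 1.282.
n = p̂(1−p̂)(z/E)² = 0.723 × 0.277 × (1.282/0.04)² = 205.72
Round up: n = 206.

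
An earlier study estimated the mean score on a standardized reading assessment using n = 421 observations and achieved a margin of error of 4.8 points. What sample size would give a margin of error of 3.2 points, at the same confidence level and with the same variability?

Margin of error scales as 1/√n, so n₂ = n₁·(E₁/E₂)².
n₂ = 421 × (4.8/3.2)² = 421 × 2.25 = 947.25
Round up: n₂ = 948.

n = 948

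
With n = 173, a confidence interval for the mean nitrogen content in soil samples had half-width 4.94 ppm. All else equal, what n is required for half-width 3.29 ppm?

Margin of error scales as 1/√n, so n₂ = n₁·(E₁/E₂)².
n₂ = 173 × (4.94/3.29)² = 173 × 2.255 = 390.12
Round up: n₂ = 391.

391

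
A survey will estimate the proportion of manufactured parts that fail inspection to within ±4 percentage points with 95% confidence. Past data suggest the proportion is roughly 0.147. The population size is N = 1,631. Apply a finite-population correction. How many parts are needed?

For a proportion with margin E = 0.04 at 95% confidence, z = 1.960.
n = p̂(1−p̂)(z/E)² = 0.147 × 0.853 × (1.960/0.04)² = 301.06 — call this n₀.
Finite-population correction with N = 1,631: n = n₀ / (1 + (n₀−1)/N) = 301.06 / 1.184 = 254.27
Round up: n = 255.

255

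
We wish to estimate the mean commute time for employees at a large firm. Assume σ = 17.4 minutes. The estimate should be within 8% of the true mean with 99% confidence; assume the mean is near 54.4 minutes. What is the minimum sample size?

For a mean, the margin of error is E = z·σ/√n, so n = (zσ/E)².
At 99% confidence, z = 2.576.
E = 8% of 54.4 = 4.352 minutes.
n = (2.576 × 17.4 / 4.352)² = 106.07
Round up: n = 107.

107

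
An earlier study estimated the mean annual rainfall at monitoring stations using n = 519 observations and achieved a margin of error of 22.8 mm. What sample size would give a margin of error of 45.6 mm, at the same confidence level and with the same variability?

130

Margin of error scales as 1/√n, so n₂ = n₁·(E₁/E₂)².
n₂ = 519 × (22.8/45.6)² = 519 × 0.25 = 129.75
Round up: n₂ = 130.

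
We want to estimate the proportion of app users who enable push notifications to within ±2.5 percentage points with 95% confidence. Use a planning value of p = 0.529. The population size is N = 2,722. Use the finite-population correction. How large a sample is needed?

n = 981

For a proportion with margin E = 0.025 at 95% confidence, z = 1.960.
n = p̂(1−p̂)(z/E)² = 0.529 × 0.471 × (1.960/0.025)² = 1531.47 — call this n₀.
Finite-population correction with N = 2,722: n = n₀ / (1 + (n₀−1)/N) = 1531.47 / 1.562 = 980.45
Round up: n = 981.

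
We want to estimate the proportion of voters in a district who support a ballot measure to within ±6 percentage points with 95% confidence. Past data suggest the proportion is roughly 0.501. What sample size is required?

For a proportion with margin E = 0.06 at 95% confidence, z = 1.960.
n = p̂(1−p̂)(z/E)² = 0.501 × 0.499 × (1.960/0.06)² = 266.78
Round up: n = 267.

267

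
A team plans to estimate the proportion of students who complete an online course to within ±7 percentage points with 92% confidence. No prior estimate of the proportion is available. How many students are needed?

n = 157

For a proportion with margin E = 0.07 at 92% confidence, z = 1.751.
With no prior estimate, use p = 0.5, which maximizes p(1−p) at 0.25.
n = 0.25 × (z/E)² = 0.25 × (1.751/0.07)² = 156.43
Round up: n = 157.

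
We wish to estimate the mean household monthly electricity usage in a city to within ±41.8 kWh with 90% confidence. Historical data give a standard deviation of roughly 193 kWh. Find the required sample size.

For a mean, the margin of error is E = z·σ/√n, so n = (zσ/E)².
At 90% confidence, z = 1.645.
n = (1.645 × 193 / 41.8)² = 57.69
Round up: n = 58.

58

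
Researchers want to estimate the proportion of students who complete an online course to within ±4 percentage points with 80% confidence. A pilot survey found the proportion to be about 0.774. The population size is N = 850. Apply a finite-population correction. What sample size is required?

149

For a proportion with margin E = 0.04 at 80% confidence, z = 1.282.
n = p̂(1−p̂)(z/E)² = 0.774 × 0.226 × (1.282/0.04)² = 179.68 — call this n₀.
Finite-population correction with N = 850: n = n₀ / (1 + (n₀−1)/N) = 179.68 / 1.21 = 148.50
Round up: n = 149.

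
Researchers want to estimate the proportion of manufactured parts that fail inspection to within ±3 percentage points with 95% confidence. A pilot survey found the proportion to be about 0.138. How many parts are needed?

For a proportion with margin E = 0.03 at 95% confidence, z = 1.960.
n = p̂(1−p̂)(z/E)² = 0.138 × 0.862 × (1.960/0.03)² = 507.76
Round up: n = 508.

n = 508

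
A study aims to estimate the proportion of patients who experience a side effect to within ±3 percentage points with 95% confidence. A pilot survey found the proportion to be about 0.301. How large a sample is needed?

899

For a proportion with margin E = 0.03 at 95% confidence, z = 1.960.
n = p̂(1−p̂)(z/E)² = 0.301 × 0.699 × (1.960/0.03)² = 898.08
Round up: n = 899.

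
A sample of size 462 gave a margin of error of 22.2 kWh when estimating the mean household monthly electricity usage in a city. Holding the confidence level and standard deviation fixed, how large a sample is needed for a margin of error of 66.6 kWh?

Margin of error scales as 1/√n, so n₂ = n₁·(E₁/E₂)².
n₂ = 462 × (22.2/66.6)² = 462 × 0.1111 = 51.33
Round up: n₂ = 52.

52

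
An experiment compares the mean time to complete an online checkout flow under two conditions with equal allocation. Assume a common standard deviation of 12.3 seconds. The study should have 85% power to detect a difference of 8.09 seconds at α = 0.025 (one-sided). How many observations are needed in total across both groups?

For two equal groups, n per group = 2·((z_α + z_β)·σ/δ)².
z_α = 1.960; z_β = 1.036 (power 85%).
n = 2 × (2.996 × 12.3 / 8.09)² = 2 × 20.75 = 41.50
Round up: n = 42 per group.
Total across both groups: 2 × 42 = 84.

84 total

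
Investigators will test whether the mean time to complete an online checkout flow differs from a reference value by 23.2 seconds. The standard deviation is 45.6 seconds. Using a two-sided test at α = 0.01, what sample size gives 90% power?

For a one-sample z-test, n = ((z_{α/2} + z_β)·σ/δ)².
z_{α/2} = 2.576 (two-sided α = 0.01); z_β = 1.282 (power 90% → β = 0.1).
n = (3.858 × 45.6 / 23.2)² = 57.50
Round up: n = 58.

58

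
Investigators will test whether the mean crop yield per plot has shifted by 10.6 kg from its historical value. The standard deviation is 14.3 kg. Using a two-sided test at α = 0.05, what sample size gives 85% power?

For a one-sample z-test, n = ((z_{α/2} + z_β)·σ/δ)².
z_{α/2} = 1.960 (two-sided α = 0.05); z_β = 1.036 (power 85% → β = 0.15).
n = (2.996 × 14.3 / 10.6)² = 16.34
Round up: n = 17.

17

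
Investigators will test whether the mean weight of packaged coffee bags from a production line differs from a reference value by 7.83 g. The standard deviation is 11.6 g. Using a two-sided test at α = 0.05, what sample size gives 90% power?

For a one-sample z-test, n = ((z_{α/2} + z_β)·σ/δ)².
z_{α/2} = 1.960 (two-sided α = 0.05); z_β = 1.282 (power 90% → β = 0.1).
n = (3.242 × 11.6 / 7.83)² = 23.07
Round up: n = 24.

24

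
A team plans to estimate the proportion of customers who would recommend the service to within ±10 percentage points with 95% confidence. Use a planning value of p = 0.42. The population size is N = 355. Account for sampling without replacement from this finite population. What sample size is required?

75

For a proportion with margin E = 0.1 at 95% confidence, z = 1.960.
n = p̂(1−p̂)(z/E)² = 0.42 × 0.58 × (1.960/0.1)² = 93.58 — call this n₀.
Finite-population correction with N = 355: n = n₀ / (1 + (n₀−1)/N) = 93.58 / 1.261 = 74.21
Round up: n = 75.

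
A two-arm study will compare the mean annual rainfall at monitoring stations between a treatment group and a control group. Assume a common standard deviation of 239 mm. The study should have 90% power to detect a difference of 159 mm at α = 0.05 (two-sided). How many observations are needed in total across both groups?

96 total

For two equal groups, n per group = 2·((z_{α/2} + z_β)·σ/δ)².
z_{α/2} = 1.960; z_β = 1.282 (power 90%).
n = 2 × (3.242 × 239 / 159)² = 2 × 23.75 = 47.50
Round up: n = 48 per group.
Total across both groups: 2 × 48 = 96.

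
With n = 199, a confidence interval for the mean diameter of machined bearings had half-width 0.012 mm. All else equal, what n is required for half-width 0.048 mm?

n = 13

Margin of error scales as 1/√n, so n₂ = n₁·(E₁/E₂)².
n₂ = 199 × (0.012/0.048)² = 199 × 0.0625 = 12.44
Round up: n₂ = 13.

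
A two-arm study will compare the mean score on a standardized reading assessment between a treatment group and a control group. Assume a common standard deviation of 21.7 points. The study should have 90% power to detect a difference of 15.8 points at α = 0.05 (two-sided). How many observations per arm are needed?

40 per group

For two equal groups, n per group = 2·((z_{α/2} + z_β)·σ/δ)².
z_{α/2} = 1.960; z_β = 1.282 (power 90%).
n = 2 × (3.242 × 21.7 / 15.8)² = 2 × 19.83 = 39.66
Round up: n = 40 per group.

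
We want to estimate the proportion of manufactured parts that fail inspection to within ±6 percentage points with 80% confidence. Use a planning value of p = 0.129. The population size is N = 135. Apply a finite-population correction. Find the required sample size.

For a proportion with margin E = 0.06 at 80% confidence, z = 1.282.
n = p̂(1−p̂)(z/E)² = 0.129 × 0.871 × (1.282/0.06)² = 51.30 — call this n₀.
Finite-population correction with N = 135: n = n₀ / (1 + (n₀−1)/N) = 51.30 / 1.373 = 37.36
Round up: n = 38.

38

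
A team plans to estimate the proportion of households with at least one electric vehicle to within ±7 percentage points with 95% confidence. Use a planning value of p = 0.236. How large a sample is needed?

For a proportion with margin E = 0.07 at 95% confidence, z = 1.960.
n = p̂(1−p̂)(z/E)² = 0.236 × 0.764 × (1.960/0.07)² = 141.36
Round up: n = 142.

142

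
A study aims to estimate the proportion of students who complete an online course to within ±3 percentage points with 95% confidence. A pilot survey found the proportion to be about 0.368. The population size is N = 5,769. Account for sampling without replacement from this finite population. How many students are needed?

848

For a proportion with margin E = 0.03 at 95% confidence, z = 1.960.
n = p̂(1−p̂)(z/E)² = 0.368 × 0.632 × (1.960/0.03)² = 992.74 — call this n₀.
Finite-population correction with N = 5,769: n = n₀ / (1 + (n₀−1)/N) = 992.74 / 1.172 = 847.05
Round up: n = 848.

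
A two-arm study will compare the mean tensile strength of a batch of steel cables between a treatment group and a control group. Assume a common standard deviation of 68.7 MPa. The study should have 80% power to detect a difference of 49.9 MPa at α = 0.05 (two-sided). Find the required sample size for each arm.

For two equal groups, n per group = 2·((z_{α/2} + z_β)·σ/δ)².
z_{α/2} = 1.960; z_β = 0.842 (power 80%).
n = 2 × (2.802 × 68.7 / 49.9)² = 2 × 14.88 = 29.76
Round up: n = 30 per group.

30 per group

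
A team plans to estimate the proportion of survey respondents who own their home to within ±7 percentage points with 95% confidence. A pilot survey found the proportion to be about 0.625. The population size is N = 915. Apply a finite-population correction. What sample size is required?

154

For a proportion with margin E = 0.07 at 95% confidence, z = 1.960.
n = p̂(1−p̂)(z/E)² = 0.625 × 0.375 × (1.960/0.07)² = 183.75 — call this n₀.
Finite-population correction with N = 915: n = n₀ / (1 + (n₀−1)/N) = 183.75 / 1.2 = 153.12
Round up: n = 154.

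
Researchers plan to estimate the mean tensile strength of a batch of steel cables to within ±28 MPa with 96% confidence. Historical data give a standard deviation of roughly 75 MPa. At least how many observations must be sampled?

31

For a mean, the margin of error is E = z·σ/√n, so n = (zσ/E)².
At 96% confidence, z = 2.054.
n = (2.054 × 75 / 28)² = 30.27
Round up: n = 31.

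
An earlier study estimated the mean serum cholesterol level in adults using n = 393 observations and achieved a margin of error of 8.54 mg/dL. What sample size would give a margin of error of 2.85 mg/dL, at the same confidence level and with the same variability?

Margin of error scales as 1/√n, so n₂ = n₁·(E₁/E₂)².
n₂ = 393 × (8.54/2.85)² = 393 × 8.979 = 3528.75
Round up: n₂ = 3529.

3529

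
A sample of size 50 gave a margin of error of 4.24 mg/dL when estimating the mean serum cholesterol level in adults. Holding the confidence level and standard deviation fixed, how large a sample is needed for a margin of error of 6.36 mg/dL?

Margin of error scales as 1/√n, so n₂ = n₁·(E₁/E₂)².
n₂ = 50 × (4.24/6.36)² = 50 × 0.4444 = 22.22
Round up: n₂ = 23.

23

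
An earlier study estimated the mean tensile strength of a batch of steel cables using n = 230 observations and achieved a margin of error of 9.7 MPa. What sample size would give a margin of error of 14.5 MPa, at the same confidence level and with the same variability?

Margin of error scales as 1/√n, so n₂ = n₁·(E₁/E₂)².
n₂ = 230 × (9.7/14.5)² = 230 × 0.4475 = 102.92
Round up: n₂ = 103.

103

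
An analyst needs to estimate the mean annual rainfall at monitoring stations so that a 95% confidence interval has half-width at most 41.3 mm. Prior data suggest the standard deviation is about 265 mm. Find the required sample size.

159

For a mean, the margin of error is E = z·σ/√n, so n = (zσ/E)².
At 95% confidence, z = 1.960.
n = (1.960 × 265 / 41.3)² = 158.16
Round up: n = 159.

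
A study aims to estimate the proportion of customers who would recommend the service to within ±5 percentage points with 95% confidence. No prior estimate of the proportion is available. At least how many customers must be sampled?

For a proportion with margin E = 0.05 at 95% confidence, z = 1.960.
With no prior estimate, use p = 0.5, which maximizes p(1−p) at 0.25.
n = 0.25 × (z/E)² = 0.25 × (1.960/0.05)² = 384.16
Round up: n = 385.

385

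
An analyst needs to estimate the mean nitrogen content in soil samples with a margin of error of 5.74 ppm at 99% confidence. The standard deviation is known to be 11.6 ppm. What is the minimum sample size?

28

For a mean, the margin of error is E = z·σ/√n, so n = (zσ/E)².
At 99% confidence, z = 2.576.
n = (2.576 × 11.6 / 5.74)² = 27.10
Round up: n = 28.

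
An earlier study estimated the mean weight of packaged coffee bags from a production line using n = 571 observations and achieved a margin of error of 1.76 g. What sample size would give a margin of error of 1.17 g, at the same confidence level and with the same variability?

Margin of error scales as 1/√n, so n₂ = n₁·(E₁/E₂)².
n₂ = 571 × (1.76/1.17)² = 571 × 2.263 = 1292.17
Round up: n₂ = 1293.

1293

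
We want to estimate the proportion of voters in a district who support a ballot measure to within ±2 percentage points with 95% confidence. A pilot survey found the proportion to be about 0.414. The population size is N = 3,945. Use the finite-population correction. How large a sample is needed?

For a proportion with margin E = 0.02 at 95% confidence, z = 1.960.
n = p̂(1−p̂)(z/E)² = 0.414 × 0.586 × (1.960/0.02)² = 2329.97 — call this n₀.
Finite-population correction with N = 3,945: n = n₀ / (1 + (n₀−1)/N) = 2329.97 / 1.59 = 1465.39
Round up: n = 1466.

1466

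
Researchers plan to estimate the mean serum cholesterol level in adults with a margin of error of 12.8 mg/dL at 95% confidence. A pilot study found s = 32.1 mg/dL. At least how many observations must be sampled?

For a mean, the margin of error is E = z·σ/√n, so n = (zσ/E)².
At 95% confidence, z = 1.960.
n = (1.960 × 32.1 / 12.8)² = 24.16
Round up: n = 25.

n = 25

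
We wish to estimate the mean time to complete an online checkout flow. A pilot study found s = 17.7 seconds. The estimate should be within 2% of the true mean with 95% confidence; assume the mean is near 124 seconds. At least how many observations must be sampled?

196

For a mean, the margin of error is E = z·σ/√n, so n = (zσ/E)².
At 95% confidence, z = 1.960.
E = 2% of 124 = 2.48 seconds.
n = (1.960 × 17.7 / 2.48)² = 195.68
Round up: n = 196.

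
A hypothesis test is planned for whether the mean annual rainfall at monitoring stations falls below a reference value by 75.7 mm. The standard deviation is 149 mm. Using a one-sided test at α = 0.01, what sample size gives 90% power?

51

For a one-sample z-test, n = ((z_α + z_β)·σ/δ)².
z_α = 2.326 (one-sided α = 0.01); z_β = 1.282 (power 90% → β = 0.1).
n = (3.608 × 149 / 75.7)² = 50.43
Round up: n = 51.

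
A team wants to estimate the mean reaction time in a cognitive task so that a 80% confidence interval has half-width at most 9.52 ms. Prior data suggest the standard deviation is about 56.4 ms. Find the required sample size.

n = 58

For a mean, the margin of error is E = z·σ/√n, so n = (zσ/E)².
At 80% confidence, z = 1.282.
n = (1.282 × 56.4 / 9.52)² = 57.68
Round up: n = 58.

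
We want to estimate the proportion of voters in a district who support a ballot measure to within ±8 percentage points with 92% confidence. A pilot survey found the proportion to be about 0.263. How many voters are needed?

For a proportion with margin E = 0.08 at 92% confidence, z = 1.751.
n = p̂(1−p̂)(z/E)² = 0.263 × 0.737 × (1.751/0.08)² = 92.86
Round up: n = 93.

93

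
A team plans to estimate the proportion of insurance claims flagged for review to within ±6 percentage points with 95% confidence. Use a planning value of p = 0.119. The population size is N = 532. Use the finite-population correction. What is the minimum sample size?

For a proportion with margin E = 0.06 at 95% confidence, z = 1.960.
n = p̂(1−p̂)(z/E)² = 0.119 × 0.881 × (1.960/0.06)² = 111.87 — call this n₀.
Finite-population correction with N = 532: n = n₀ / (1 + (n₀−1)/N) = 111.87 / 1.208 = 92.61
Round up: n = 93.

n = 93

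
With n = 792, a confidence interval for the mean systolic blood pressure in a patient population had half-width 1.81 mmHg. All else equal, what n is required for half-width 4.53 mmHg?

127

Margin of error scales as 1/√n, so n₂ = n₁·(E₁/E₂)².
n₂ = 792 × (1.81/4.53)² = 792 × 0.1596 = 126.40
Round up: n₂ = 127.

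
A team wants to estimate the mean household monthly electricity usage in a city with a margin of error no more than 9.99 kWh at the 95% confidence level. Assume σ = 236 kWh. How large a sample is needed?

For a mean, the margin of error is E = z·σ/√n, so n = (zσ/E)².
At 95% confidence, z = 1.960.
n = (1.960 × 236 / 9.99)² = 2143.90
Round up: n = 2144.

2144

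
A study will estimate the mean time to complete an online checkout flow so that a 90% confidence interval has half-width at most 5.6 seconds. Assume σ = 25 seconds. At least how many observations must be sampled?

For a mean, the margin of error is E = z·σ/√n, so n = (zσ/E)².
At 90% confidence, z = 1.645.
n = (1.645 × 25 / 5.6)² = 53.93
Round up: n = 54.

54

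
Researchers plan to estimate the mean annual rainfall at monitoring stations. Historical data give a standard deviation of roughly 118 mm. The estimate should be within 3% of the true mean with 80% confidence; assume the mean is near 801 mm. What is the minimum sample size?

40

For a mean, the margin of error is E = z·σ/√n, so n = (zσ/E)².
At 80% confidence, z = 1.282.
E = 3% of 801 = 24.03 mm.
n = (1.282 × 118 / 24.03)² = 39.63
Round up: n = 40.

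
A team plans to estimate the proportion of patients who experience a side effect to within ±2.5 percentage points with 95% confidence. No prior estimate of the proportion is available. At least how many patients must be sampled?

For a proportion with margin E = 0.025 at 95% confidence, z = 1.960.
With no prior estimate, use p = 0.5, which maximizes p(1−p) at 0.25.
n = 0.25 × (z/E)² = 0.25 × (1.960/0.025)² = 1536.64
Round up: n = 1537.

1537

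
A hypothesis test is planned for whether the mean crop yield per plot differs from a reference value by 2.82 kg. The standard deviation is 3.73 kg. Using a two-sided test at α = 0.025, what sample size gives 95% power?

27

For a one-sample z-test, n = ((z_{α/2} + z_β)·σ/δ)².
z_{α/2} = 2.241 (two-sided α = 0.025); z_β = 1.645 (power 95% → β = 0.05).
n = (3.886 × 3.73 / 2.82)² = 26.42
Round up: n = 27.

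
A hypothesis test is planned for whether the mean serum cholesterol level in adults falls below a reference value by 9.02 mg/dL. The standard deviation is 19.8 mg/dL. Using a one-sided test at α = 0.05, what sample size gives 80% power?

For a one-sample z-test, n = ((z_α + z_β)·σ/δ)².
z_α = 1.645 (one-sided α = 0.05); z_β = 0.842 (power 80% → β = 0.2).
n = (2.487 × 19.8 / 9.02)² = 29.80
Round up: n = 30.

30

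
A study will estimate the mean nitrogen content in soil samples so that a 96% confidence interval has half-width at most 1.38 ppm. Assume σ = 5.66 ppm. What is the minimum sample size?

n = 71

For a mean, the margin of error is E = z·σ/√n, so n = (zσ/E)².
At 96% confidence, z = 2.054.
n = (2.054 × 5.66 / 1.38)² = 70.97
Round up: n = 71.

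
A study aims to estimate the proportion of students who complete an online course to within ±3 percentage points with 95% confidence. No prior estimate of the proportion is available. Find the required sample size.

1068

For a proportion with margin E = 0.03 at 95% confidence, z = 1.960.
With no prior estimate, use p = 0.5, which maximizes p(1−p) at 0.25.
n = 0.25 × (z/E)² = 0.25 × (1.960/0.03)² = 1067.11
Round up: n = 1068.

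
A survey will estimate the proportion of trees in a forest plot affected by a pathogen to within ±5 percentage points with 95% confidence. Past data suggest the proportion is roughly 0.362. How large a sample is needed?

355

For a proportion with margin E = 0.05 at 95% confidence, z = 1.960.
n = p̂(1−p̂)(z/E)² = 0.362 × 0.638 × (1.960/0.05)² = 354.90
Round up: n = 355.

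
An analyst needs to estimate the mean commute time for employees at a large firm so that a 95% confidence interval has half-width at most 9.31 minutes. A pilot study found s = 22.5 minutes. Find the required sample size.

23

For a mean, the margin of error is E = z·σ/√n, so n = (zσ/E)².
At 95% confidence, z = 1.960.
n = (1.960 × 22.5 / 9.31)² = 22.44
Round up: n = 23.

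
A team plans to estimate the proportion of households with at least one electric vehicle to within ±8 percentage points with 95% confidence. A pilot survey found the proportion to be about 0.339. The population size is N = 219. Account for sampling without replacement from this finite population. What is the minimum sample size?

For a proportion with margin E = 0.08 at 95% confidence, z = 1.960.
n = p̂(1−p̂)(z/E)² = 0.339 × 0.661 × (1.960/0.08)² = 134.50 — call this n₀.
Finite-population correction with N = 219: n = n₀ / (1 + (n₀−1)/N) = 134.50 / 1.61 = 83.54
Round up: n = 84.

84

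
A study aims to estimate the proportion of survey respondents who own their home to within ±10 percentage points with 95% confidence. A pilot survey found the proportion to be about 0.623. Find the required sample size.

91

For a proportion with margin E = 0.1 at 95% confidence, z = 1.960.
n = p̂(1−p̂)(z/E)² = 0.623 × 0.377 × (1.960/0.1)² = 90.23
Round up: n = 91.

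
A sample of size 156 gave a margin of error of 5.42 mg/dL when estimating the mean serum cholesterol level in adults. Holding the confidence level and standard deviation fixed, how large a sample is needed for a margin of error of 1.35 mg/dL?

Margin of error scales as 1/√n, so n₂ = n₁·(E₁/E₂)².
n₂ = 156 × (5.42/1.35)² = 156 × 16.12 = 2514.72
Round up: n₂ = 2515.

n = 2515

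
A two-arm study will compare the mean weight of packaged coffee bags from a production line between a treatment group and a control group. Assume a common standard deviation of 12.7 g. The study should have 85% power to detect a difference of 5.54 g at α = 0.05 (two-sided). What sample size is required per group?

For two equal groups, n per group = 2·((z_{α/2} + z_β)·σ/δ)².
z_{α/2} = 1.960; z_β = 1.036 (power 85%).
n = 2 × (2.996 × 12.7 / 5.54)² = 2 × 47.17 = 94.34
Round up: n = 95 per group.

95 per group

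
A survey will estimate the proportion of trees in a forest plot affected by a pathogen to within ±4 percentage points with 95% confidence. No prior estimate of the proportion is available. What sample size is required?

n = 601

For a proportion with margin E = 0.04 at 95% confidence, z = 1.960.
With no prior estimate, use p = 0.5, which maximizes p(1−p) at 0.25.
n = 0.25 × (z/E)² = 0.25 × (1.960/0.04)² = 600.25
Round up: n = 601.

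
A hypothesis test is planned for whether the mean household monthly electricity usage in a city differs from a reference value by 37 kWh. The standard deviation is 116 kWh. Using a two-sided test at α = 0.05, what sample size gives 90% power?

For a one-sample z-test, n = ((z_{α/2} + z_β)·σ/δ)².
z_{α/2} = 1.960 (two-sided α = 0.05); z_β = 1.282 (power 90% → β = 0.1).
n = (3.242 × 116 / 37)² = 103.31
Round up: n = 104.

n = 104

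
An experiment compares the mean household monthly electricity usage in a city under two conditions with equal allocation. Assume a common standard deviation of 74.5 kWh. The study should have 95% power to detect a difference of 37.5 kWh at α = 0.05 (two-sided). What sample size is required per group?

For two equal groups, n per group = 2·((z_{α/2} + z_β)·σ/δ)².
z_{α/2} = 1.960; z_β = 1.645 (power 95%).
n = 2 × (3.605 × 74.5 / 37.5)² = 2 × 51.29 = 102.58
Round up: n = 103 per group.

103 per group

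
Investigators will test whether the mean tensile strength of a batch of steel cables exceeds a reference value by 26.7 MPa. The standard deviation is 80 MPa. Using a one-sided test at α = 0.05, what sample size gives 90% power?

n = 77

For a one-sample z-test, n = ((z_α + z_β)·σ/δ)².
z_α = 1.645 (one-sided α = 0.05); z_β = 1.282 (power 90% → β = 0.1).
n = (2.927 × 80 / 26.7)² = 76.91
Round up: n = 77.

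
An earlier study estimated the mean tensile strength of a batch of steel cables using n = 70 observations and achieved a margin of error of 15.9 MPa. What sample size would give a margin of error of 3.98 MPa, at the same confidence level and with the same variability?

n = 1118

Margin of error scales as 1/√n, so n₂ = n₁·(E₁/E₂)².
n₂ = 70 × (15.9/3.98)² = 70 × 15.96 = 1117.20
Round up: n₂ = 1118.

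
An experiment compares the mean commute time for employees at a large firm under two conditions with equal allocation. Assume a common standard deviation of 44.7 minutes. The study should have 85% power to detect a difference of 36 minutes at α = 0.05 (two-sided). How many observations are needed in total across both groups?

For two equal groups, n per group = 2·((z_{α/2} + z_β)·σ/δ)².
z_{α/2} = 1.960; z_β = 1.036 (power 85%).
n = 2 × (2.996 × 44.7 / 36)² = 2 × 13.84 = 27.68
Round up: n = 28 per group.
Total across both groups: 2 × 28 = 56.

56 total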